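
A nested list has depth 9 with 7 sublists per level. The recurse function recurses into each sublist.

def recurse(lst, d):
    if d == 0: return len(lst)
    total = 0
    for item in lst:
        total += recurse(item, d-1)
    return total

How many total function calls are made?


At depth 0 (root): 1 call
At depth 1: each of 1 parents calls recurse on 7 children = 7 calls
At depth 2: each of 7 parents calls recurse on 7 children = 49 calls
At depth 3: each of 49 parents calls recurse on 7 children = 343 calls
At depth 4: each of 343 parents calls recurse on 7 children = 2401 calls
At depth 5: each of 2401 parents calls recurse on 7 children = 16807 calls
At depth 6: each of 16807 parents calls recurse on 7 children = 117649 calls
At depth 7: each of 117649 parents calls recurse on 7 children = 823543 calls
At depth 8: each of 823543 parents calls recurse on 7 children = 5764801 calls
At depth 9: each of 5764801 parents calls recurse on 7 children = 40353607 calls
Total: 1 + 7 + 49 + 343 + 2401 + 16807 + 117649 + 823543 + 5764801 + 40353607 = 47079208

47079208


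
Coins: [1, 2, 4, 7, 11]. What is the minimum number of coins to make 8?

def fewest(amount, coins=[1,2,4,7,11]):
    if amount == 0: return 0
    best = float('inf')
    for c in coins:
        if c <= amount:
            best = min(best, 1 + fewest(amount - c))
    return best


Building up with DP:
fewest(0) = 0
fewest(1) = min(1+fewest(0)=1+0=1) = 1
fewest(2) = min(1+fewest(1)=1+1=2, 1+fewest(0)=1+0=1) = 1
fewest(3) = min(1+fewest(2)=1+1=2, 1+fewest(1)=1+1=2) = 2
fewest(4) = min(1+fewest(3)=1+2=3, 1+fewest(2)=1+1=2, 1+fewest(0)=1+0=1) = 1
fewest(5) = min(1+fewest(4)=1+1=2, 1+fewest(3)=1+2=3, 1+fewest(1)=1+1=2) = 2
fewest(6) = min(1+fewest(5)=1+2=3, 1+fewest(4)=1+1=2, 1+fewest(2)=1+1=2) = 2
fewest(7) = min(1+fewest(6)=1+2=3, 1+fewest(5)=1+2=3, 1+fewest(3)=1+2=3, 1+fewest(0)=1+0=1) = 1
fewest(8) = min(1+fewest(7)=1+1=2, 1+fewest(6)=1+2=3, 1+fewest(4)=1+1=2, 1+fewest(1)=1+1=2) = 2

2


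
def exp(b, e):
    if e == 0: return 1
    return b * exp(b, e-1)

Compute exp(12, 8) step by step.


exp(12, 8)
= 12 * exp(12, 7)
= 12 * 12 * exp(12, 6)
= 12 * 12 * 12 * exp(12, 5)
= 12 * 12 * 12 * 12 * exp(12, 4)
= 12 * 12 * 12 * 12 * 12 * exp(12, 3)
= 12 * 12 * 12 * 12 * 12 * 12 * exp(12, 2)
= 12 * 12 * 12 * 12 * 12 * 12 * 12 * exp(12, 1)
= 12 * 12 * 12 * 12 * 12 * 12 * 12 * 12 * exp(12, 0)
= 12 * 12 * 12 * 12 * 12 * 12 * 12 * 12 * 1
= 429981696

429981696


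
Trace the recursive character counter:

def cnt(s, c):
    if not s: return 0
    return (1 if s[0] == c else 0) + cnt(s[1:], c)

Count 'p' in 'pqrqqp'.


s[0]='p' == 'p' -> 1
s[0]='q' != 'p' -> 0
s[0]='r' != 'p' -> 0
s[0]='q' != 'p' -> 0
s[0]='q' != 'p' -> 0
s[0]='p' == 'p' -> 1
Sum: 1 + 0 + 0 + 0 + 0 + 1 = 2

2


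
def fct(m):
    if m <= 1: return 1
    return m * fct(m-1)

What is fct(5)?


fct(5)
= 5 * fct(4)
= 5 * 4 * fct(3)
= 5 * 4 * 3 * fct(2)
= 5 * 4 * 3 * 2 * fct(1)
= 5 * 4 * 3 * 2 * 1
= 120

120


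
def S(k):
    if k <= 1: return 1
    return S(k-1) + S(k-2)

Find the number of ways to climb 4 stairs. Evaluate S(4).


Building up from base cases:
S(0) = 1
S(1) = 1
S(2) = S(1) + S(0) = 1 + 1 = 2
S(3) = S(2) + S(1) = 2 + 1 = 3
S(4) = S(3) + S(2) = 3 + 2 = 5

5


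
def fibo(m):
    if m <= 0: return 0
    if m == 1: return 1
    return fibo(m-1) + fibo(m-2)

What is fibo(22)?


Computing fibo(22) bottom-up:
fibo(0) = 0
fibo(1) = 1
fibo(2) = fibo(1) + fibo(0) = 1 + 0 = 1
fibo(3) = fibo(2) + fibo(1) = 1 + 1 = 2
fibo(4) = fibo(3) + fibo(2) = 2 + 1 = 3
fibo(5) = fibo(4) + fibo(3) = 3 + 2 = 5
fibo(6) = fibo(5) + fibo(4) = 5 + 3 = 8
fibo(7) = fibo(6) + fibo(5) = 8 + 5 = 13
fibo(8) = fibo(7) + fibo(6) = 13 + 8 = 21
fibo(9) = fibo(8) + fibo(7) = 21 + 13 = 34
fibo(10) = fibo(9) + fibo(8) = 34 + 21 = 55
fibo(11) = fibo(10) + fibo(9) = 55 + 34 = 89
fibo(12) = fibo(11) + fibo(10) = 89 + 55 = 144
fibo(13) = fibo(12) + fibo(11) = 144 + 89 = 233
fibo(14) = fibo(13) + fibo(12) = 233 + 144 = 377
fibo(15) = fibo(14) + fibo(13) = 377 + 233 = 610
fibo(16) = fibo(15) + fibo(14) = 610 + 377 = 987
fibo(17) = fibo(16) + fibo(15) = 987 + 610 = 1597
fibo(18) = fibo(17) + fibo(16) = 1597 + 987 = 2584
fibo(19) = fibo(18) + fibo(17) = 2584 + 1597 = 4181
fibo(20) = fibo(19) + fibo(18) = 4181 + 2584 = 6765
fibo(21) = fibo(20) + fibo(19) = 6765 + 4181 = 10946
fibo(22) = fibo(21) + fibo(20) = 10946 + 6765 = 17711

17711


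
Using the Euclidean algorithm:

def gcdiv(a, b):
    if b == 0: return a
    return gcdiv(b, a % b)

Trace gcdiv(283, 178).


gcdiv(283, 178) = gcdiv(178, 105)
gcdiv(178, 105) = gcdiv(105, 73)
gcdiv(105, 73) = gcdiv(73, 32)
gcdiv(73, 32) = gcdiv(32, 9)
gcdiv(32, 9) = gcdiv(9, 5)
gcdiv(9, 5) = gcdiv(5, 4)
gcdiv(5, 4) = gcdiv(4, 1)
gcdiv(4, 1) = gcdiv(1, 0)
gcdiv(1, 0) = 1  (base case)

1


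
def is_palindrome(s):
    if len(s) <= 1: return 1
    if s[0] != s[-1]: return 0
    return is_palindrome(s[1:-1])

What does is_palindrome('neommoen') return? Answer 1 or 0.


is_palindrome('neommoen'): s[0]='n' == s[-1]='n' -> check is_palindrome('eommoe')
is_palindrome('eommoe'): s[0]='e' == s[-1]='e' -> check is_palindrome('ommo')
is_palindrome('ommo'): s[0]='o' == s[-1]='o' -> check is_palindrome('mm')
is_palindrome('mm'): s[0]='m' == s[-1]='m' -> check is_palindrome('')
is_palindrome(''): len <= 1 -> return 1  (base case)
Result: 1 (palindrome)

1


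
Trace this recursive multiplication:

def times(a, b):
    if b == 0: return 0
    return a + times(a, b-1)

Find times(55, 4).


times(55, 4) = 55 + times(55, 3)
times(55, 3) = 55 + times(55, 2)
times(55, 2) = 55 + times(55, 1)
times(55, 1) = 55 + times(55, 0)
times(55, 0) = 0  (base case)
Total: 55 + 55 + 55 + 55 + 0 = 220

220


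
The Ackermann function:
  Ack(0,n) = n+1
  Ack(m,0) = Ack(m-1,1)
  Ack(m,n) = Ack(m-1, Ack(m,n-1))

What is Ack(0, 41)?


Ack(0, 41) = 42
Result: Ack(0, 41) = 42

42


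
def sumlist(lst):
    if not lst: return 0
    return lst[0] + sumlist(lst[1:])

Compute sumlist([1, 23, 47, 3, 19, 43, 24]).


sumlist([1, 23, 47, 3, 19, 43, 24]) = 1 + sumlist([23, 47, 3, 19, 43, 24])
sumlist([23, 47, 3, 19, 43, 24]) = 23 + sumlist([47, 3, 19, 43, 24])
sumlist([47, 3, 19, 43, 24]) = 47 + sumlist([3, 19, 43, 24])
sumlist([3, 19, 43, 24]) = 3 + sumlist([19, 43, 24])
sumlist([19, 43, 24]) = 19 + sumlist([43, 24])
sumlist([43, 24]) = 43 + sumlist([24])
sumlist([24]) = 24 + sumlist([])
sumlist([]) = 0  (base case)
Total: 1 + 23 + 47 + 3 + 19 + 43 + 24 + 0 = 160

160


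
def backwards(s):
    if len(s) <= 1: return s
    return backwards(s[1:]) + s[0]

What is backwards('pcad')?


backwards('pcad') = backwards('cad') + 'p'
backwards('cad') = backwards('ad') + 'c'
backwards('ad') = backwards('d') + 'a'
backwards('d') = 'd'  (base case)
Concatenating: 'd' + 'a' + 'c' + 'p' = 'dacp'

dacp


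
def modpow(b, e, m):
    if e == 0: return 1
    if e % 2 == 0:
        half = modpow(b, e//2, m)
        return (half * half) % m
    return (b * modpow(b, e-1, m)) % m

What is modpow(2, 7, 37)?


modpow(2, 7, 37): e is odd, compute modpow(2, 6, 37)
  modpow(2, 6, 37): e is even, compute modpow(2, 3, 37)
    modpow(2, 3, 37): e is odd, compute modpow(2, 2, 37)
      modpow(2, 2, 37): e is even, compute modpow(2, 1, 37)
        modpow(2, 1, 37): e is odd, compute modpow(2, 0, 37)
          modpow(2, 0, 37) = 1
        (2 * 1) % 37 = 2
      half=2, (2*2) % 37 = 4
    (2 * 4) % 37 = 8
  half=8, (8*8) % 37 = 27
(2 * 27) % 37 = 17

17


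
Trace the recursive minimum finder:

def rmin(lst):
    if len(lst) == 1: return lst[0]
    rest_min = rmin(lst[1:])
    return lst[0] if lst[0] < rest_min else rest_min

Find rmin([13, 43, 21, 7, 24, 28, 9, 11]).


rmin([13, 43, 21, 7, 24, 28, 9, 11]): compare 13 with rmin([43, 21, 7, 24, 28, 9, 11])
rmin([43, 21, 7, 24, 28, 9, 11]): compare 43 with rmin([21, 7, 24, 28, 9, 11])
rmin([21, 7, 24, 28, 9, 11]): compare 21 with rmin([7, 24, 28, 9, 11])
rmin([7, 24, 28, 9, 11]): compare 7 with rmin([24, 28, 9, 11])
rmin([24, 28, 9, 11]): compare 24 with rmin([28, 9, 11])
rmin([28, 9, 11]): compare 28 with rmin([9, 11])
rmin([9, 11]): compare 9 with rmin([11])
rmin([11]) = 11  (base case)
Compare 9 with 11 -> 9
Compare 28 with 9 -> 9
Compare 24 with 9 -> 9
Compare 7 with 9 -> 7
Compare 21 with 7 -> 7
Compare 43 with 7 -> 7
Compare 13 with 7 -> 7

7


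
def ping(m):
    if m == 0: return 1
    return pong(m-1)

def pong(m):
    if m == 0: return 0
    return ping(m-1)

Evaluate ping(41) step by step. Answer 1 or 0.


ping(41) = pong(40)
pong(40) = ping(39)
ping(39) = pong(38)
pong(38) = ping(37)
ping(37) = pong(36)
pong(36) = ping(35)
ping(35) = pong(34)
pong(34) = ping(33)
ping(33) = pong(32)
pong(32) = ping(31)
ping(31) = pong(30)
pong(30) = ping(29)
ping(29) = pong(28)
pong(28) = ping(27)
ping(27) = pong(26)
pong(26) = ping(25)
ping(25) = pong(24)
pong(24) = ping(23)
ping(23) = pong(22)
pong(22) = ping(21)
ping(21) = pong(20)
pong(20) = ping(19)
ping(19) = pong(18)
pong(18) = ping(17)
ping(17) = pong(16)
pong(16) = ping(15)
ping(15) = pong(14)
pong(14) = ping(13)
ping(13) = pong(12)
pong(12) = ping(11)
ping(11) = pong(10)
pong(10) = ping(9)
ping(9) = pong(8)
pong(8) = ping(7)
ping(7) = pong(6)
pong(6) = ping(5)
ping(5) = pong(4)
pong(4) = ping(3)
ping(3) = pong(2)
pong(2) = ping(1)
ping(1) = pong(0)
pong(0) = 0  (base case)
Result: 0

0


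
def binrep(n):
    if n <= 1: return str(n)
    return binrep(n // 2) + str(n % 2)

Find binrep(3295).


binrep(3295) = binrep(1647) + '1'
binrep(1647) = binrep(823) + '1'
binrep(823) = binrep(411) + '1'
binrep(411) = binrep(205) + '1'
binrep(205) = binrep(102) + '1'
binrep(102) = binrep(51) + '0'
binrep(51) = binrep(25) + '1'
binrep(25) = binrep(12) + '1'
binrep(12) = binrep(6) + '0'
binrep(6) = binrep(3) + '0'
binrep(3) = binrep(1) + '1'
binrep(1) = '1'  (base case)
Concatenating: '1' + '1' + '0' + '0' + '1' + '1' + '0' + '1' + '1' + '1' + '1' + '1' = '110011011111'

110011011111


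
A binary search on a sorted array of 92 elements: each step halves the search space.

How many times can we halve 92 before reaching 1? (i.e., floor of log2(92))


92 / 2 = 46
46 / 2 = 23
23 / 2 = 11
11 / 2 = 5
5 / 2 = 2
2 / 2 = 1
Reached 1 after 6 halvings

6


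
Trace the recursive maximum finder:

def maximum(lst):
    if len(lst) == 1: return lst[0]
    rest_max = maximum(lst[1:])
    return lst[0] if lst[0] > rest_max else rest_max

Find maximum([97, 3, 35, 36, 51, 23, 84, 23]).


maximum([97, 3, 35, 36, 51, 23, 84, 23]): compare 97 with maximum([3, 35, 36, 51, 23, 84, 23])
maximum([3, 35, 36, 51, 23, 84, 23]): compare 3 with maximum([35, 36, 51, 23, 84, 23])
maximum([35, 36, 51, 23, 84, 23]): compare 35 with maximum([36, 51, 23, 84, 23])
maximum([36, 51, 23, 84, 23]): compare 36 with maximum([51, 23, 84, 23])
maximum([51, 23, 84, 23]): compare 51 with maximum([23, 84, 23])
maximum([23, 84, 23]): compare 23 with maximum([84, 23])
maximum([84, 23]): compare 84 with maximum([23])
maximum([23]) = 23  (base case)
Compare 84 with 23 -> 84
Compare 23 with 84 -> 84
Compare 51 with 84 -> 84
Compare 36 with 84 -> 84
Compare 35 with 84 -> 84
Compare 3 with 84 -> 84
Compare 97 with 84 -> 97

97


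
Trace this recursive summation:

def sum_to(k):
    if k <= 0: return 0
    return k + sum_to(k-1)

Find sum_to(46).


sum_to(46)
= 46 + 45 + 44 + 43 + 42 + 41 + 40 + 39 + 38 + 37 + 36 + 35 + 34 + 33 + 32 + 31 + 30 + 29 + 28 + 27 + 26 + 25 + 24 + 23 + 22 + 21 + 20 + 19 + 18 + 17 + 16 + 15 + 14 + 13 + 12 + 11 + 10 + 9 + 8 + 7 + 6 + 5 + 4 + 3 + 2 + 1 + sum_to(0)
= 46 + 45 + 44 + 43 + 42 + 41 + 40 + 39 + 38 + 37 + 36 + 35 + 34 + 33 + 32 + 31 + 30 + 29 + 28 + 27 + 26 + 25 + 24 + 23 + 22 + 21 + 20 + 19 + 18 + 17 + 16 + 15 + 14 + 13 + 12 + 11 + 10 + 9 + 8 + 7 + 6 + 5 + 4 + 3 + 2 + 1 + 0
= 1081

1081


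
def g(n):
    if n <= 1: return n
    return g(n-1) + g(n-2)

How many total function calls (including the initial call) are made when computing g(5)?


Let C(n) = total calls for g(n)
C(0) = 1, C(1) = 1
C(2) = 1 + C(1) + C(0) = 1 + 1 + 1 = 3
C(3) = 1 + C(2) + C(1) = 1 + 3 + 1 = 5
C(4) = 1 + C(3) + C(2) = 1 + 5 + 3 = 9
C(5) = 1 + C(4) + C(3) = 1 + 9 + 5 = 15

15


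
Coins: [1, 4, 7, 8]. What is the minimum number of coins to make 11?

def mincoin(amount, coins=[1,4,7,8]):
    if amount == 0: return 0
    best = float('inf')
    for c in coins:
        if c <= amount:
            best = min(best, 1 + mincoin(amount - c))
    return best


Building up with DP:
mincoin(0) = 0
mincoin(1) = min(1+mincoin(0)=1+0=1) = 1
mincoin(2) = min(1+mincoin(1)=1+1=2) = 2
mincoin(3) = min(1+mincoin(2)=1+2=3) = 3
mincoin(4) = min(1+mincoin(3)=1+3=4, 1+mincoin(0)=1+0=1) = 1
mincoin(5) = min(1+mincoin(4)=1+1=2, 1+mincoin(1)=1+1=2) = 2
mincoin(6) = min(1+mincoin(5)=1+2=3, 1+mincoin(2)=1+2=3) = 3
mincoin(7) = min(1+mincoin(6)=1+3=4, 1+mincoin(3)=1+3=4, 1+mincoin(0)=1+0=1) = 1
mincoin(8) = min(1+mincoin(7)=1+1=2, 1+mincoin(4)=1+1=2, 1+mincoin(1)=1+1=2, 1+mincoin(0)=1+0=1) = 1
mincoin(9) = min(1+mincoin(8)=1+1=2, 1+mincoin(5)=1+2=3, 1+mincoin(2)=1+2=3, 1+mincoin(1)=1+1=2) = 2
mincoin(10) = min(1+mincoin(9)=1+2=3, 1+mincoin(6)=1+3=4, 1+mincoin(3)=1+3=4, 1+mincoin(2)=1+2=3) = 3
mincoin(11) = min(1+mincoin(10)=1+3=4, 1+mincoin(7)=1+1=2, 1+mincoin(4)=1+1=2, 1+mincoin(3)=1+3=4) = 2

2


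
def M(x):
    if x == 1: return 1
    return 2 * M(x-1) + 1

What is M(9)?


M(9) = 2 * M(8) + 1
M(8) = 2 * M(7) + 1
M(7) = 2 * M(6) + 1
M(6) = 2 * M(5) + 1
M(5) = 2 * M(4) + 1
M(4) = 2 * M(3) + 1
M(3) = 2 * M(2) + 1
M(2) = 2 * M(1) + 1
M(1) = 1  (base case)
M(2) = 2 * 1 + 1 = 3
M(3) = 2 * 3 + 1 = 7
M(4) = 2 * 7 + 1 = 15
M(5) = 2 * 15 + 1 = 31
M(6) = 2 * 31 + 1 = 63
M(7) = 2 * 63 + 1 = 127
M(8) = 2 * 127 + 1 = 255
M(9) = 2 * 255 + 1 = 511

511


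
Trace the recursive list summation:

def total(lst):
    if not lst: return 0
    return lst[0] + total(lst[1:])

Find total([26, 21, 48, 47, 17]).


total([26, 21, 48, 47, 17]) = 26 + total([21, 48, 47, 17])
total([21, 48, 47, 17]) = 21 + total([48, 47, 17])
total([48, 47, 17]) = 48 + total([47, 17])
total([47, 17]) = 47 + total([17])
total([17]) = 17 + total([])
total([]) = 0  (base case)
Total: 26 + 21 + 48 + 47 + 17 + 0 = 159

159


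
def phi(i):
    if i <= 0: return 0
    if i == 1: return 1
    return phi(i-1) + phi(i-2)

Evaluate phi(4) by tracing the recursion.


Computing phi(4) bottom-up:
phi(0) = 0
phi(1) = 1
phi(2) = phi(1) + phi(0) = 1 + 0 = 1
phi(3) = phi(2) + phi(1) = 1 + 1 = 2
phi(4) = phi(3) + phi(2) = 2 + 1 = 3

3


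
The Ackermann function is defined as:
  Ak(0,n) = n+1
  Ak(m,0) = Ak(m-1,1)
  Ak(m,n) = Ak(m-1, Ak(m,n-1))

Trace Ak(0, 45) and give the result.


Ak(0, 45) = 46
Result: Ak(0, 45) = 46

46


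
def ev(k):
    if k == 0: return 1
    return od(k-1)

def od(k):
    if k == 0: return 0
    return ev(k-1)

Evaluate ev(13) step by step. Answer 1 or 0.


ev(13) = od(12)
od(12) = ev(11)
ev(11) = od(10)
od(10) = ev(9)
ev(9) = od(8)
od(8) = ev(7)
ev(7) = od(6)
od(6) = ev(5)
ev(5) = od(4)
od(4) = ev(3)
ev(3) = od(2)
od(2) = ev(1)
ev(1) = od(0)
od(0) = 0  (base case)
Result: 0

0


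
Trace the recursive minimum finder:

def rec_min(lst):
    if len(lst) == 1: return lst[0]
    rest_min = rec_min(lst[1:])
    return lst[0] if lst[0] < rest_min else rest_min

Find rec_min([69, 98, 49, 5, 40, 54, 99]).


rec_min([69, 98, 49, 5, 40, 54, 99]): compare 69 with rec_min([98, 49, 5, 40, 54, 99])
rec_min([98, 49, 5, 40, 54, 99]): compare 98 with rec_min([49, 5, 40, 54, 99])
rec_min([49, 5, 40, 54, 99]): compare 49 with rec_min([5, 40, 54, 99])
rec_min([5, 40, 54, 99]): compare 5 with rec_min([40, 54, 99])
rec_min([40, 54, 99]): compare 40 with rec_min([54, 99])
rec_min([54, 99]): compare 54 with rec_min([99])
rec_min([99]) = 99  (base case)
Compare 54 with 99 -> 54
Compare 40 with 54 -> 40
Compare 5 with 40 -> 5
Compare 49 with 5 -> 5
Compare 98 with 5 -> 5
Compare 69 with 5 -> 5

5


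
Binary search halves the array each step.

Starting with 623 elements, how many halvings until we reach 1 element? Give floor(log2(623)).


623 / 2 = 311
311 / 2 = 155
155 / 2 = 77
77 / 2 = 38
38 / 2 = 19
19 / 2 = 9
9 / 2 = 4
4 / 2 = 2
2 / 2 = 1
Reached 1 after 9 halvings

9


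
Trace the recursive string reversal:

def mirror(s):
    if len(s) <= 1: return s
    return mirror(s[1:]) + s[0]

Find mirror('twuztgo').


mirror('twuztgo') = mirror('wuztgo') + 't'
mirror('wuztgo') = mirror('uztgo') + 'w'
mirror('uztgo') = mirror('ztgo') + 'u'
mirror('ztgo') = mirror('tgo') + 'z'
mirror('tgo') = mirror('go') + 't'
mirror('go') = mirror('o') + 'g'
mirror('o') = 'o'  (base case)
Concatenating: 'o' + 'g' + 't' + 'z' + 'u' + 'w' + 't' = 'ogtzuwt'

ogtzuwt


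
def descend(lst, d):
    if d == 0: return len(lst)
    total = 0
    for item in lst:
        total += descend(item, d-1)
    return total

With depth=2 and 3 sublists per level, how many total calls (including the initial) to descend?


At depth 0 (root): 1 call
At depth 1: each of 1 parents calls descend on 3 children = 3 calls
At depth 2: each of 3 parents calls descend on 3 children = 9 calls
Total: 1 + 3 + 9 = 13

13


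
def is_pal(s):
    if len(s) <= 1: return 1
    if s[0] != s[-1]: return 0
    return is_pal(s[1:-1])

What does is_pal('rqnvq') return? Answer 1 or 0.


is_pal('rqnvq'): s[0]='r' != s[-1]='q' -> return 0
Result: 0 (not a palindrome)

0


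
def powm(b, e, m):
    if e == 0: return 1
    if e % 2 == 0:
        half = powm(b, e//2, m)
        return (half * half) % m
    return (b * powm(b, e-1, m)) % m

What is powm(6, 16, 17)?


powm(6, 16, 17): e is even, compute powm(6, 8, 17)
  powm(6, 8, 17): e is even, compute powm(6, 4, 17)
    powm(6, 4, 17): e is even, compute powm(6, 2, 17)
      powm(6, 2, 17): e is even, compute powm(6, 1, 17)
        powm(6, 1, 17): e is odd, compute powm(6, 0, 17)
          powm(6, 0, 17) = 1
        (6 * 1) % 17 = 6
      half=6, (6*6) % 17 = 2
    half=2, (2*2) % 17 = 4
  half=4, (4*4) % 17 = 16
half=16, (16*16) % 17 = 1

1


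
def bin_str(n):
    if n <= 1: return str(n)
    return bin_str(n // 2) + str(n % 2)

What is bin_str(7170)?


bin_str(7170) = bin_str(3585) + '0'
bin_str(3585) = bin_str(1792) + '1'
bin_str(1792) = bin_str(896) + '0'
bin_str(896) = bin_str(448) + '0'
bin_str(448) = bin_str(224) + '0'
bin_str(224) = bin_str(112) + '0'
bin_str(112) = bin_str(56) + '0'
bin_str(56) = bin_str(28) + '0'
bin_str(28) = bin_str(14) + '0'
bin_str(14) = bin_str(7) + '0'
bin_str(7) = bin_str(3) + '1'
bin_str(3) = bin_str(1) + '1'
bin_str(1) = '1'  (base case)
Concatenating: '1' + '1' + '1' + '0' + '0' + '0' + '0' + '0' + '0' + '0' + '0' + '1' + '0' = '1110000000010'

1110000000010


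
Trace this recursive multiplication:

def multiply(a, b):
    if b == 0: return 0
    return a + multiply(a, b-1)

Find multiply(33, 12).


multiply(33, 12) = 33 + multiply(33, 11)
multiply(33, 11) = 33 + multiply(33, 10)
multiply(33, 10) = 33 + multiply(33, 9)
multiply(33, 9) = 33 + multiply(33, 8)
multiply(33, 8) = 33 + multiply(33, 7)
multiply(33, 7) = 33 + multiply(33, 6)
multiply(33, 6) = 33 + multiply(33, 5)
multiply(33, 5) = 33 + multiply(33, 4)
multiply(33, 4) = 33 + multiply(33, 3)
multiply(33, 3) = 33 + multiply(33, 2)
multiply(33, 2) = 33 + multiply(33, 1)
multiply(33, 1) = 33 + multiply(33, 0)
multiply(33, 0) = 0  (base case)
Total: 33 + 33 + 33 + 33 + 33 + 33 + 33 + 33 + 33 + 33 + 33 + 33 + 0 = 396

396


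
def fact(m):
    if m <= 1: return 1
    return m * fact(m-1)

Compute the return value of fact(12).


fact(12)
= 12 * fact(11)
= 12 * 11 * fact(10)
= 12 * 11 * 10 * fact(9)
= 12 * 11 * 10 * 9 * fact(8)
= 12 * 11 * 10 * 9 * 8 * fact(7)
= 12 * 11 * 10 * 9 * 8 * 7 * fact(6)
= 12 * 11 * 10 * 9 * 8 * 7 * 6 * fact(5)
= 12 * 11 * 10 * 9 * 8 * 7 * 6 * 5 * fact(4)
= 12 * 11 * 10 * 9 * 8 * 7 * 6 * 5 * 4 * fact(3)
= 12 * 11 * 10 * 9 * 8 * 7 * 6 * 5 * 4 * 3 * fact(2)
= 12 * 11 * 10 * 9 * 8 * 7 * 6 * 5 * 4 * 3 * 2 * fact(1)
= 12 * 11 * 10 * 9 * 8 * 7 * 6 * 5 * 4 * 3 * 2 * 1
= 479001600

479001600


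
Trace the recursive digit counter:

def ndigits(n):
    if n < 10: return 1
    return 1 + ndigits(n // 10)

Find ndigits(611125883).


ndigits(611125883) = 1 + ndigits(61112588)
ndigits(61112588) = 1 + ndigits(6111258)
ndigits(6111258) = 1 + ndigits(611125)
ndigits(611125) = 1 + ndigits(61112)
ndigits(61112) = 1 + ndigits(6111)
ndigits(6111) = 1 + ndigits(611)
ndigits(611) = 1 + ndigits(61)
ndigits(61) = 1 + ndigits(6)
ndigits(6) = 1  (base case: 6 < 10)
Unwinding: 1 + 1 + 1 + 1 + 1 + 1 + 1 + 1 + 1 = 9

9


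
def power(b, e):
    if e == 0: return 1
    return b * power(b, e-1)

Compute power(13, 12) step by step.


power(13, 12)
= 13 * power(13, 11)
= 13 * 13 * power(13, 10)
= 13 * 13 * 13 * power(13, 9)
= 13 * 13 * 13 * 13 * power(13, 8)
= 13 * 13 * 13 * 13 * 13 * power(13, 7)
= 13 * 13 * 13 * 13 * 13 * 13 * power(13, 6)
= 13 * 13 * 13 * 13 * 13 * 13 * 13 * power(13, 5)
= 13 * 13 * 13 * 13 * 13 * 13 * 13 * 13 * power(13, 4)
= 13 * 13 * 13 * 13 * 13 * 13 * 13 * 13 * 13 * power(13, 3)
= 13 * 13 * 13 * 13 * 13 * 13 * 13 * 13 * 13 * 13 * power(13, 2)
= 13 * 13 * 13 * 13 * 13 * 13 * 13 * 13 * 13 * 13 * 13 * power(13, 1)
= 13 * 13 * 13 * 13 * 13 * 13 * 13 * 13 * 13 * 13 * 13 * 13 * power(13, 0)
= 13 * 13 * 13 * 13 * 13 * 13 * 13 * 13 * 13 * 13 * 13 * 13 * 1
= 23298085122481

23298085122481


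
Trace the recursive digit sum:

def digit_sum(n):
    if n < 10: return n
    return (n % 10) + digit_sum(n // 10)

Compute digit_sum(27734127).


digit_sum(27734127) = 7 + digit_sum(2773412)
digit_sum(2773412) = 2 + digit_sum(277341)
digit_sum(277341) = 1 + digit_sum(27734)
digit_sum(27734) = 4 + digit_sum(2773)
digit_sum(2773) = 3 + digit_sum(277)
digit_sum(277) = 7 + digit_sum(27)
digit_sum(27) = 7 + digit_sum(2)
digit_sum(2) = 2  (base case)
Total: 7 + 2 + 1 + 4 + 3 + 7 + 7 + 2 = 33

33


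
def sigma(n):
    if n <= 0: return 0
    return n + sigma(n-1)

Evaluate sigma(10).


sigma(10)
= 10 + 9 + 8 + 7 + 6 + 5 + 4 + 3 + 2 + 1 + sigma(0)
= 10 + 9 + 8 + 7 + 6 + 5 + 4 + 3 + 2 + 1 + 0
= 55

55


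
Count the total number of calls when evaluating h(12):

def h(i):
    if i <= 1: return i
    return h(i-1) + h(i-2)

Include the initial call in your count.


Let C(n) = total calls for h(n)
C(0) = 1, C(1) = 1
C(2) = 1 + C(1) + C(0) = 1 + 1 + 1 = 3
C(3) = 1 + C(2) + C(1) = 1 + 3 + 1 = 5
C(4) = 1 + C(3) + C(2) = 1 + 5 + 3 = 9
C(5) = 1 + C(4) + C(3) = 1 + 9 + 5 = 15
C(6) = 1 + C(5) + C(4) = 1 + 15 + 9 = 25
C(7) = 1 + C(6) + C(5) = 1 + 25 + 15 = 41
C(8) = 1 + C(7) + C(6) = 1 + 41 + 25 = 67
C(9) = 1 + C(8) + C(7) = 1 + 67 + 41 = 109
C(10) = 1 + C(9) + C(8) = 1 + 109 + 67 = 177
C(11) = 1 + C(10) + C(9) = 1 + 177 + 109 = 287
C(12) = 1 + C(11) + C(10) = 1 + 287 + 177 = 465

465


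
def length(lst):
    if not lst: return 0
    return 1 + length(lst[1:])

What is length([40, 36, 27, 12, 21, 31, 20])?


length([40, 36, 27, 12, 21, 31, 20]) = 1 + length([36, 27, 12, 21, 31, 20])
length([36, 27, 12, 21, 31, 20]) = 1 + length([27, 12, 21, 31, 20])
length([27, 12, 21, 31, 20]) = 1 + length([12, 21, 31, 20])
length([12, 21, 31, 20]) = 1 + length([21, 31, 20])
length([21, 31, 20]) = 1 + length([31, 20])
length([31, 20]) = 1 + length([20])
length([20]) = 1 + length([])
length([]) = 0  (base case)
Unwinding: 1 + 1 + 1 + 1 + 1 + 1 + 1 + 0 = 7

7


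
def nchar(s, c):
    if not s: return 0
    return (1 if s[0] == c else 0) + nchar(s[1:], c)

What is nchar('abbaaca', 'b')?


s[0]='a' != 'b' -> 0
s[0]='b' == 'b' -> 1
s[0]='b' == 'b' -> 1
s[0]='a' != 'b' -> 0
s[0]='a' != 'b' -> 0
s[0]='c' != 'b' -> 0
s[0]='a' != 'b' -> 0
Sum: 0 + 1 + 1 + 0 + 0 + 0 + 0 = 2

2


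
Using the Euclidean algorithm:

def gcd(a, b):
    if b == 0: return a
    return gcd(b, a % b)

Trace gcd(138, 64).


gcd(138, 64) = gcd(64, 10)
gcd(64, 10) = gcd(10, 4)
gcd(10, 4) = gcd(4, 2)
gcd(4, 2) = gcd(2, 0)
gcd(2, 0) = 2  (base case)

2


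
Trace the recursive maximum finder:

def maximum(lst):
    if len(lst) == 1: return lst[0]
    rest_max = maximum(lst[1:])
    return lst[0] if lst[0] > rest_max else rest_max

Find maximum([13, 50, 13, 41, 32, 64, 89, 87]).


maximum([13, 50, 13, 41, 32, 64, 89, 87]): compare 13 with maximum([50, 13, 41, 32, 64, 89, 87])
maximum([50, 13, 41, 32, 64, 89, 87]): compare 50 with maximum([13, 41, 32, 64, 89, 87])
maximum([13, 41, 32, 64, 89, 87]): compare 13 with maximum([41, 32, 64, 89, 87])
maximum([41, 32, 64, 89, 87]): compare 41 with maximum([32, 64, 89, 87])
maximum([32, 64, 89, 87]): compare 32 with maximum([64, 89, 87])
maximum([64, 89, 87]): compare 64 with maximum([89, 87])
maximum([89, 87]): compare 89 with maximum([87])
maximum([87]) = 87  (base case)
Compare 89 with 87 -> 89
Compare 64 with 89 -> 89
Compare 32 with 89 -> 89
Compare 41 with 89 -> 89
Compare 13 with 89 -> 89
Compare 50 with 89 -> 89
Compare 13 with 89 -> 89

89


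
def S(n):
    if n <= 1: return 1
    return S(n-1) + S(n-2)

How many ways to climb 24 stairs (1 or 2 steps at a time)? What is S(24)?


Building up from base cases:
S(0) = 1
S(1) = 1
S(2) = S(1) + S(0) = 1 + 1 = 2
S(3) = S(2) + S(1) = 2 + 1 = 3
S(4) = S(3) + S(2) = 3 + 2 = 5
S(5) = S(4) + S(3) = 5 + 3 = 8
S(6) = S(5) + S(4) = 8 + 5 = 13
S(7) = S(6) + S(5) = 13 + 8 = 21
S(8) = S(7) + S(6) = 21 + 13 = 34
S(9) = S(8) + S(7) = 34 + 21 = 55
S(10) = S(9) + S(8) = 55 + 34 = 89
S(11) = S(10) + S(9) = 89 + 55 = 144
S(12) = S(11) + S(10) = 144 + 89 = 233
S(13) = S(12) + S(11) = 233 + 144 = 377
S(14) = S(13) + S(12) = 377 + 233 = 610
S(15) = S(14) + S(13) = 610 + 377 = 987
S(16) = S(15) + S(14) = 987 + 610 = 1597
S(17) = S(16) + S(15) = 1597 + 987 = 2584
S(18) = S(17) + S(16) = 2584 + 1597 = 4181
S(19) = S(18) + S(17) = 4181 + 2584 = 6765
S(20) = S(19) + S(18) = 6765 + 4181 = 10946
S(21) = S(20) + S(19) = 10946 + 6765 = 17711
S(22) = S(21) + S(20) = 17711 + 10946 = 28657
S(23) = S(22) + S(21) = 28657 + 17711 = 46368
S(24) = S(23) + S(22) = 46368 + 28657 = 75025

75025


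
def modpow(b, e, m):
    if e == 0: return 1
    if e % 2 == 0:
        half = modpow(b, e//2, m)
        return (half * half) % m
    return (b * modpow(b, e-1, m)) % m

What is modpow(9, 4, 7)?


modpow(9, 4, 7): e is even, compute modpow(9, 2, 7)
  modpow(9, 2, 7): e is even, compute modpow(9, 1, 7)
    modpow(9, 1, 7): e is odd, compute modpow(9, 0, 7)
      modpow(9, 0, 7) = 1
    (9 * 1) % 7 = 2
  half=2, (2*2) % 7 = 4
half=4, (4*4) % 7 = 2

2


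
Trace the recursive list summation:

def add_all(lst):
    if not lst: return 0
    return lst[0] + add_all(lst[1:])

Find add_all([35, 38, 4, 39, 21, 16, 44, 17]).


add_all([35, 38, 4, 39, 21, 16, 44, 17]) = 35 + add_all([38, 4, 39, 21, 16, 44, 17])
add_all([38, 4, 39, 21, 16, 44, 17]) = 38 + add_all([4, 39, 21, 16, 44, 17])
add_all([4, 39, 21, 16, 44, 17]) = 4 + add_all([39, 21, 16, 44, 17])
add_all([39, 21, 16, 44, 17]) = 39 + add_all([21, 16, 44, 17])
add_all([21, 16, 44, 17]) = 21 + add_all([16, 44, 17])
add_all([16, 44, 17]) = 16 + add_all([44, 17])
add_all([44, 17]) = 44 + add_all([17])
add_all([17]) = 17 + add_all([])
add_all([]) = 0  (base case)
Total: 35 + 38 + 4 + 39 + 21 + 16 + 44 + 17 + 0 = 214

214


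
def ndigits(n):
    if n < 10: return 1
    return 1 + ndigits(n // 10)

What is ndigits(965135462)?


ndigits(965135462) = 1 + ndigits(96513546)
ndigits(96513546) = 1 + ndigits(9651354)
ndigits(9651354) = 1 + ndigits(965135)
ndigits(965135) = 1 + ndigits(96513)
ndigits(96513) = 1 + ndigits(9651)
ndigits(9651) = 1 + ndigits(965)
ndigits(965) = 1 + ndigits(96)
ndigits(96) = 1 + ndigits(9)
ndigits(9) = 1  (base case: 9 < 10)
Unwinding: 1 + 1 + 1 + 1 + 1 + 1 + 1 + 1 + 1 = 9

9


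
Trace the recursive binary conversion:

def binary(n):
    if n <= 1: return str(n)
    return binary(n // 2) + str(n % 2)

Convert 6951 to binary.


binary(6951) = binary(3475) + '1'
binary(3475) = binary(1737) + '1'
binary(1737) = binary(868) + '1'
binary(868) = binary(434) + '0'
binary(434) = binary(217) + '0'
binary(217) = binary(108) + '1'
binary(108) = binary(54) + '0'
binary(54) = binary(27) + '0'
binary(27) = binary(13) + '1'
binary(13) = binary(6) + '1'
binary(6) = binary(3) + '0'
binary(3) = binary(1) + '1'
binary(1) = '1'  (base case)
Concatenating: '1' + '1' + '0' + '1' + '1' + '0' + '0' + '1' + '0' + '0' + '1' + '1' + '1' = '1101100100111'

1101100100111


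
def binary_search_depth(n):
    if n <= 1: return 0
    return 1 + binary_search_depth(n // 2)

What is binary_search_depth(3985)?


3985 / 2 = 1992
1992 / 2 = 996
996 / 2 = 498
498 / 2 = 249
249 / 2 = 124
124 / 2 = 62
62 / 2 = 31
31 / 2 = 15
15 / 2 = 7
7 / 2 = 3
3 / 2 = 1
Reached 1 after 11 halvings

11


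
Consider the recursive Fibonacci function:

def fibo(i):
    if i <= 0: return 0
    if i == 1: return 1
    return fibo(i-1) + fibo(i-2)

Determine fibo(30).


Computing fibo(30) bottom-up:
fibo(0) = 0
fibo(1) = 1
fibo(2) = fibo(1) + fibo(0) = 1 + 0 = 1
fibo(3) = fibo(2) + fibo(1) = 1 + 1 = 2
fibo(4) = fibo(3) + fibo(2) = 2 + 1 = 3
fibo(5) = fibo(4) + fibo(3) = 3 + 2 = 5
fibo(6) = fibo(5) + fibo(4) = 5 + 3 = 8
fibo(7) = fibo(6) + fibo(5) = 8 + 5 = 13
fibo(8) = fibo(7) + fibo(6) = 13 + 8 = 21
fibo(9) = fibo(8) + fibo(7) = 21 + 13 = 34
fibo(10) = fibo(9) + fibo(8) = 34 + 21 = 55
fibo(11) = fibo(10) + fibo(9) = 55 + 34 = 89
fibo(12) = fibo(11) + fibo(10) = 89 + 55 = 144
fibo(13) = fibo(12) + fibo(11) = 144 + 89 = 233
fibo(14) = fibo(13) + fibo(12) = 233 + 144 = 377
fibo(15) = fibo(14) + fibo(13) = 377 + 233 = 610
fibo(16) = fibo(15) + fibo(14) = 610 + 377 = 987
fibo(17) = fibo(16) + fibo(15) = 987 + 610 = 1597
fibo(18) = fibo(17) + fibo(16) = 1597 + 987 = 2584
fibo(19) = fibo(18) + fibo(17) = 2584 + 1597 = 4181
fibo(20) = fibo(19) + fibo(18) = 4181 + 2584 = 6765
fibo(21) = fibo(20) + fibo(19) = 6765 + 4181 = 10946
fibo(22) = fibo(21) + fibo(20) = 10946 + 6765 = 17711
fibo(23) = fibo(22) + fibo(21) = 17711 + 10946 = 28657
fibo(24) = fibo(23) + fibo(22) = 28657 + 17711 = 46368
fibo(25) = fibo(24) + fibo(23) = 46368 + 28657 = 75025
fibo(26) = fibo(25) + fibo(24) = 75025 + 46368 = 121393
fibo(27) = fibo(26) + fibo(25) = 121393 + 75025 = 196418
fibo(28) = fibo(27) + fibo(26) = 196418 + 121393 = 317811
fibo(29) = fibo(28) + fibo(27) = 317811 + 196418 = 514229
fibo(30) = fibo(29) + fibo(28) = 514229 + 317811 = 832040

832040


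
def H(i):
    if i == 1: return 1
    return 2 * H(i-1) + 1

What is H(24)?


H(24) = 2 * H(23) + 1
H(23) = 2 * H(22) + 1
H(22) = 2 * H(21) + 1
H(21) = 2 * H(20) + 1
H(20) = 2 * H(19) + 1
H(19) = 2 * H(18) + 1
H(18) = 2 * H(17) + 1
H(17) = 2 * H(16) + 1
H(16) = 2 * H(15) + 1
H(15) = 2 * H(14) + 1
H(14) = 2 * H(13) + 1
H(13) = 2 * H(12) + 1
H(12) = 2 * H(11) + 1
H(11) = 2 * H(10) + 1
H(10) = 2 * H(9) + 1
H(9) = 2 * H(8) + 1
H(8) = 2 * H(7) + 1
H(7) = 2 * H(6) + 1
H(6) = 2 * H(5) + 1
H(5) = 2 * H(4) + 1
H(4) = 2 * H(3) + 1
H(3) = 2 * H(2) + 1
H(2) = 2 * H(1) + 1
H(1) = 1  (base case)
H(2) = 2 * 1 + 1 = 3
H(3) = 2 * 3 + 1 = 7
H(4) = 2 * 7 + 1 = 15
H(5) = 2 * 15 + 1 = 31
H(6) = 2 * 31 + 1 = 63
H(7) = 2 * 63 + 1 = 127
H(8) = 2 * 127 + 1 = 255
H(9) = 2 * 255 + 1 = 511
H(10) = 2 * 511 + 1 = 1023
H(11) = 2 * 1023 + 1 = 2047
H(12) = 2 * 2047 + 1 = 4095
H(13) = 2 * 4095 + 1 = 8191
H(14) = 2 * 8191 + 1 = 16383
H(15) = 2 * 16383 + 1 = 32767
H(16) = 2 * 32767 + 1 = 65535
H(17) = 2 * 65535 + 1 = 131071
H(18) = 2 * 131071 + 1 = 262143
H(19) = 2 * 262143 + 1 = 524287
H(20) = 2 * 524287 + 1 = 1048575
H(21) = 2 * 1048575 + 1 = 2097151
H(22) = 2 * 2097151 + 1 = 4194303
H(23) = 2 * 4194303 + 1 = 8388607
H(24) = 2 * 8388607 + 1 = 16777215

16777215


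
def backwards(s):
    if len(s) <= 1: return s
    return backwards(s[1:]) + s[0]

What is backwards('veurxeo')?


backwards('veurxeo') = backwards('eurxeo') + 'v'
backwards('eurxeo') = backwards('urxeo') + 'e'
backwards('urxeo') = backwards('rxeo') + 'u'
backwards('rxeo') = backwards('xeo') + 'r'
backwards('xeo') = backwards('eo') + 'x'
backwards('eo') = backwards('o') + 'e'
backwards('o') = 'o'  (base case)
Concatenating: 'o' + 'e' + 'x' + 'r' + 'u' + 'e' + 'v' = 'oexruev'

oexruev


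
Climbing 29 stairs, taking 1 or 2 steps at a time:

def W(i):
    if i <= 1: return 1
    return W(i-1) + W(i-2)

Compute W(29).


Building up from base cases:
W(0) = 1
W(1) = 1
W(2) = W(1) + W(0) = 1 + 1 = 2
W(3) = W(2) + W(1) = 2 + 1 = 3
W(4) = W(3) + W(2) = 3 + 2 = 5
W(5) = W(4) + W(3) = 5 + 3 = 8
W(6) = W(5) + W(4) = 8 + 5 = 13
W(7) = W(6) + W(5) = 13 + 8 = 21
W(8) = W(7) + W(6) = 21 + 13 = 34
W(9) = W(8) + W(7) = 34 + 21 = 55
W(10) = W(9) + W(8) = 55 + 34 = 89
W(11) = W(10) + W(9) = 89 + 55 = 144
W(12) = W(11) + W(10) = 144 + 89 = 233
W(13) = W(12) + W(11) = 233 + 144 = 377
W(14) = W(13) + W(12) = 377 + 233 = 610
W(15) = W(14) + W(13) = 610 + 377 = 987
W(16) = W(15) + W(14) = 987 + 610 = 1597
W(17) = W(16) + W(15) = 1597 + 987 = 2584
W(18) = W(17) + W(16) = 2584 + 1597 = 4181
W(19) = W(18) + W(17) = 4181 + 2584 = 6765
W(20) = W(19) + W(18) = 6765 + 4181 = 10946
W(21) = W(20) + W(19) = 10946 + 6765 = 17711
W(22) = W(21) + W(20) = 17711 + 10946 = 28657
W(23) = W(22) + W(21) = 28657 + 17711 = 46368
W(24) = W(23) + W(22) = 46368 + 28657 = 75025
W(25) = W(24) + W(23) = 75025 + 46368 = 121393
W(26) = W(25) + W(24) = 121393 + 75025 = 196418
W(27) = W(26) + W(25) = 196418 + 121393 = 317811
W(28) = W(27) + W(26) = 317811 + 196418 = 514229
W(29) = W(28) + W(27) = 514229 + 317811 = 832040

832040


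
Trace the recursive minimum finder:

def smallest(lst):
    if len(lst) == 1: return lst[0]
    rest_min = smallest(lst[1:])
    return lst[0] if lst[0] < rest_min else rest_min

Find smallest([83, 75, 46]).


smallest([83, 75, 46]): compare 83 with smallest([75, 46])
smallest([75, 46]): compare 75 with smallest([46])
smallest([46]) = 46  (base case)
Compare 75 with 46 -> 46
Compare 83 with 46 -> 46

46


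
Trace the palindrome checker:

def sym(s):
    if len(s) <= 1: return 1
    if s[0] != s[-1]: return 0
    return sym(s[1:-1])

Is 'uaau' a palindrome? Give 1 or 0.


sym('uaau'): s[0]='u' == s[-1]='u' -> check sym('aa')
sym('aa'): s[0]='a' == s[-1]='a' -> check sym('')
sym(''): len <= 1 -> return 1  (base case)
Result: 1 (palindrome)

1


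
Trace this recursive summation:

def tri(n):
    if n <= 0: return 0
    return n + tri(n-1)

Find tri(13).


tri(13)
= 13 + 12 + 11 + 10 + 9 + 8 + 7 + 6 + 5 + 4 + 3 + 2 + 1 + tri(0)
= 13 + 12 + 11 + 10 + 9 + 8 + 7 + 6 + 5 + 4 + 3 + 2 + 1 + 0
= 91

91


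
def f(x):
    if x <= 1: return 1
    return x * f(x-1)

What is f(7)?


f(7)
= 7 * f(6)
= 7 * 6 * f(5)
= 7 * 6 * 5 * f(4)
= 7 * 6 * 5 * 4 * f(3)
= 7 * 6 * 5 * 4 * 3 * f(2)
= 7 * 6 * 5 * 4 * 3 * 2 * f(1)
= 7 * 6 * 5 * 4 * 3 * 2 * 1
= 5040

5040


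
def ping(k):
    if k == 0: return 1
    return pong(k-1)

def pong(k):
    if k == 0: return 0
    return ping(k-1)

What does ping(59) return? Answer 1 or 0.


ping(59) = pong(58)
pong(58) = ping(57)
ping(57) = pong(56)
pong(56) = ping(55)
ping(55) = pong(54)
pong(54) = ping(53)
ping(53) = pong(52)
pong(52) = ping(51)
ping(51) = pong(50)
pong(50) = ping(49)
ping(49) = pong(48)
pong(48) = ping(47)
ping(47) = pong(46)
pong(46) = ping(45)
ping(45) = pong(44)
pong(44) = ping(43)
ping(43) = pong(42)
pong(42) = ping(41)
ping(41) = pong(40)
pong(40) = ping(39)
ping(39) = pong(38)
pong(38) = ping(37)
ping(37) = pong(36)
pong(36) = ping(35)
ping(35) = pong(34)
pong(34) = ping(33)
ping(33) = pong(32)
pong(32) = ping(31)
ping(31) = pong(30)
pong(30) = ping(29)
ping(29) = pong(28)
pong(28) = ping(27)
ping(27) = pong(26)
pong(26) = ping(25)
ping(25) = pong(24)
pong(24) = ping(23)
ping(23) = pong(22)
pong(22) = ping(21)
ping(21) = pong(20)
pong(20) = ping(19)
ping(19) = pong(18)
pong(18) = ping(17)
ping(17) = pong(16)
pong(16) = ping(15)
ping(15) = pong(14)
pong(14) = ping(13)
ping(13) = pong(12)
pong(12) = ping(11)
ping(11) = pong(10)
pong(10) = ping(9)
ping(9) = pong(8)
pong(8) = ping(7)
ping(7) = pong(6)
pong(6) = ping(5)
ping(5) = pong(4)
pong(4) = ping(3)
ping(3) = pong(2)
pong(2) = ping(1)
ping(1) = pong(0)
pong(0) = 0  (base case)
Result: 0

0


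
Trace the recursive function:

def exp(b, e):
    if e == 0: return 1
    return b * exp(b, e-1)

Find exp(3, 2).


exp(3, 2)
= 3 * exp(3, 1)
= 3 * 3 * exp(3, 0)
= 3 * 3 * 1
= 9

9


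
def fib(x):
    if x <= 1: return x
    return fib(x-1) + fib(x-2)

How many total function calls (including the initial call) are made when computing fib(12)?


Let C(n) = total calls for fib(n)
C(0) = 1, C(1) = 1
C(2) = 1 + C(1) + C(0) = 1 + 1 + 1 = 3
C(3) = 1 + C(2) + C(1) = 1 + 3 + 1 = 5
C(4) = 1 + C(3) + C(2) = 1 + 5 + 3 = 9
C(5) = 1 + C(4) + C(3) = 1 + 9 + 5 = 15
C(6) = 1 + C(5) + C(4) = 1 + 15 + 9 = 25
C(7) = 1 + C(6) + C(5) = 1 + 25 + 15 = 41
C(8) = 1 + C(7) + C(6) = 1 + 41 + 25 = 67
C(9) = 1 + C(8) + C(7) = 1 + 67 + 41 = 109
C(10) = 1 + C(9) + C(8) = 1 + 109 + 67 = 177
C(11) = 1 + C(10) + C(9) = 1 + 177 + 109 = 287
C(12) = 1 + C(11) + C(10) = 1 + 287 + 177 = 465

465


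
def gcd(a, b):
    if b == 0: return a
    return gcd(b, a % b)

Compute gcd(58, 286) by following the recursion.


gcd(58, 286) = gcd(286, 58)
gcd(286, 58) = gcd(58, 54)
gcd(58, 54) = gcd(54, 4)
gcd(54, 4) = gcd(4, 2)
gcd(4, 2) = gcd(2, 0)
gcd(2, 0) = 2  (base case)

2


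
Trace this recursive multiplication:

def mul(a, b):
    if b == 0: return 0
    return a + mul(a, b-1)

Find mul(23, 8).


mul(23, 8) = 23 + mul(23, 7)
mul(23, 7) = 23 + mul(23, 6)
mul(23, 6) = 23 + mul(23, 5)
mul(23, 5) = 23 + mul(23, 4)
mul(23, 4) = 23 + mul(23, 3)
mul(23, 3) = 23 + mul(23, 2)
mul(23, 2) = 23 + mul(23, 1)
mul(23, 1) = 23 + mul(23, 0)
mul(23, 0) = 0  (base case)
Total: 23 + 23 + 23 + 23 + 23 + 23 + 23 + 23 + 0 = 184

184


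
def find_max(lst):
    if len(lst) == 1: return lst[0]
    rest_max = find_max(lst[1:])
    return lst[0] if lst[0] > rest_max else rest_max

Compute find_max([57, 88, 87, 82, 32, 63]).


find_max([57, 88, 87, 82, 32, 63]): compare 57 with find_max([88, 87, 82, 32, 63])
find_max([88, 87, 82, 32, 63]): compare 88 with find_max([87, 82, 32, 63])
find_max([87, 82, 32, 63]): compare 87 with find_max([82, 32, 63])
find_max([82, 32, 63]): compare 82 with find_max([32, 63])
find_max([32, 63]): compare 32 with find_max([63])
find_max([63]) = 63  (base case)
Compare 32 with 63 -> 63
Compare 82 with 63 -> 82
Compare 87 with 82 -> 87
Compare 88 with 87 -> 88
Compare 57 with 88 -> 88

88


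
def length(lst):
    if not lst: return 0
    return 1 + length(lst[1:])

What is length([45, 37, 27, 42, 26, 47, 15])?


length([45, 37, 27, 42, 26, 47, 15]) = 1 + length([37, 27, 42, 26, 47, 15])
length([37, 27, 42, 26, 47, 15]) = 1 + length([27, 42, 26, 47, 15])
length([27, 42, 26, 47, 15]) = 1 + length([42, 26, 47, 15])
length([42, 26, 47, 15]) = 1 + length([26, 47, 15])
length([26, 47, 15]) = 1 + length([47, 15])
length([47, 15]) = 1 + length([15])
length([15]) = 1 + length([])
length([]) = 0  (base case)
Unwinding: 1 + 1 + 1 + 1 + 1 + 1 + 1 + 0 = 7

7


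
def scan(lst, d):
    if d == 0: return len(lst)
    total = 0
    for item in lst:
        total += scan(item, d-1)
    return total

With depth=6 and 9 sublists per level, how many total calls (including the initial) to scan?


At depth 0 (root): 1 call
At depth 1: each of 1 parents calls scan on 9 children = 9 calls
At depth 2: each of 9 parents calls scan on 9 children = 81 calls
At depth 3: each of 81 parents calls scan on 9 children = 729 calls
At depth 4: each of 729 parents calls scan on 9 children = 6561 calls
At depth 5: each of 6561 parents calls scan on 9 children = 59049 calls
At depth 6: each of 59049 parents calls scan on 9 children = 531441 calls
Total: 1 + 9 + 81 + 729 + 6561 + 59049 + 531441 = 597871

597871


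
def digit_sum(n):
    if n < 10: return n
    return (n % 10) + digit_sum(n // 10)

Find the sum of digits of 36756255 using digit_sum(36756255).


digit_sum(36756255) = 5 + digit_sum(3675625)
digit_sum(3675625) = 5 + digit_sum(367562)
digit_sum(367562) = 2 + digit_sum(36756)
digit_sum(36756) = 6 + digit_sum(3675)
digit_sum(3675) = 5 + digit_sum(367)
digit_sum(367) = 7 + digit_sum(36)
digit_sum(36) = 6 + digit_sum(3)
digit_sum(3) = 3  (base case)
Total: 5 + 5 + 2 + 6 + 5 + 7 + 6 + 3 = 39

39


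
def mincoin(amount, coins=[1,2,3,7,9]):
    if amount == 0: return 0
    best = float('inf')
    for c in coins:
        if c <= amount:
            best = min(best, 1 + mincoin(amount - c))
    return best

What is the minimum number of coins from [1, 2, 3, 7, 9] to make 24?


Building up with DP:
mincoin(0) = 0
mincoin(1) = min(1+mincoin(0)=1+0=1) = 1
mincoin(2) = min(1+mincoin(1)=1+1=2, 1+mincoin(0)=1+0=1) = 1
mincoin(3) = min(1+mincoin(2)=1+1=2, 1+mincoin(1)=1+1=2, 1+mincoin(0)=1+0=1) = 1
mincoin(4) = min(1+mincoin(3)=1+1=2, 1+mincoin(2)=1+1=2, 1+mincoin(1)=1+1=2) = 2
mincoin(5) = min(1+mincoin(4)=1+2=3, 1+mincoin(3)=1+1=2, 1+mincoin(2)=1+1=2) = 2
mincoin(6) = min(1+mincoin(5)=1+2=3, 1+mincoin(4)=1+2=3, 1+mincoin(3)=1+1=2) = 2
mincoin(7) = min(1+mincoin(6)=1+2=3, 1+mincoin(5)=1+2=3, 1+mincoin(4)=1+2=3, 1+mincoin(0)=1+0=1) = 1
mincoin(8) = min(1+mincoin(7)=1+1=2, 1+mincoin(6)=1+2=3, 1+mincoin(5)=1+2=3, 1+mincoin(1)=1+1=2) = 2
mincoin(9) = min(1+mincoin(8)=1+2=3, 1+mincoin(7)=1+1=2, 1+mincoin(6)=1+2=3, 1+mincoin(2)=1+1=2, 1+mincoin(0)=1+0=1) = 1
mincoin(10) = min(1+mincoin(9)=1+1=2, 1+mincoin(8)=1+2=3, 1+mincoin(7)=1+1=2, 1+mincoin(3)=1+1=2, 1+mincoin(1)=1+1=2) = 2
mincoin(11) = min(1+mincoin(10)=1+2=3, 1+mincoin(9)=1+1=2, 1+mincoin(8)=1+2=3, 1+mincoin(4)=1+2=3, 1+mincoin(2)=1+1=2) = 2
mincoin(12) = min(1+mincoin(11)=1+2=3, 1+mincoin(10)=1+2=3, 1+mincoin(9)=1+1=2, 1+mincoin(5)=1+2=3, 1+mincoin(3)=1+1=2) = 2
mincoin(13) = min(1+mincoin(12)=1+2=3, 1+mincoin(11)=1+2=3, 1+mincoin(10)=1+2=3, 1+mincoin(6)=1+2=3, 1+mincoin(4)=1+2=3) = 3
mincoin(14) = min(1+mincoin(13)=1+3=4, 1+mincoin(12)=1+2=3, 1+mincoin(11)=1+2=3, 1+mincoin(7)=1+1=2, 1+mincoin(5)=1+2=3) = 2
mincoin(15) = min(1+mincoin(14)=1+2=3, 1+mincoin(13)=1+3=4, 1+mincoin(12)=1+2=3, 1+mincoin(8)=1+2=3, 1+mincoin(6)=1+2=3) = 3
mincoin(16) = min(1+mincoin(15)=1+3=4, 1+mincoin(14)=1+2=3, 1+mincoin(13)=1+3=4, 1+mincoin(9)=1+1=2, 1+mincoin(7)=1+1=2) = 2
mincoin(17) = min(1+mincoin(16)=1+2=3, 1+mincoin(15)=1+3=4, 1+mincoin(14)=1+2=3, 1+mincoin(10)=1+2=3, 1+mincoin(8)=1+2=3) = 3
mincoin(18) = min(1+mincoin(17)=1+3=4, 1+mincoin(16)=1+2=3, 1+mincoin(15)=1+3=4, 1+mincoin(11)=1+2=3, 1+mincoin(9)=1+1=2) = 2
mincoin(19) = min(1+mincoin(18)=1+2=3, 1+mincoin(17)=1+3=4, 1+mincoin(16)=1+2=3, 1+mincoin(12)=1+2=3, 1+mincoin(10)=1+2=3) = 3
mincoin(20) = min(1+mincoin(19)=1+3=4, 1+mincoin(18)=1+2=3, 1+mincoin(17)=1+3=4, 1+mincoin(13)=1+3=4, 1+mincoin(11)=1+2=3) = 3
mincoin(21) = min(1+mincoin(20)=1+3=4, 1+mincoin(19)=1+3=4, 1+mincoin(18)=1+2=3, 1+mincoin(14)=1+2=3, 1+mincoin(12)=1+2=3) = 3
mincoin(22) = min(1+mincoin(21)=1+3=4, 1+mincoin(20)=1+3=4, 1+mincoin(19)=1+3=4, 1+mincoin(15)=1+3=4, 1+mincoin(13)=1+3=4) = 4
mincoin(23) = min(1+mincoin(22)=1+4=5, 1+mincoin(21)=1+3=4, 1+mincoin(20)=1+3=4, 1+mincoin(16)=1+2=3, 1+mincoin(14)=1+2=3) = 3
mincoin(24) = min(1+mincoin(23)=1+3=4, 1+mincoin(22)=1+4=5, 1+mincoin(21)=1+3=4, 1+mincoin(17)=1+3=4, 1+mincoin(15)=1+3=4) = 4

4
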